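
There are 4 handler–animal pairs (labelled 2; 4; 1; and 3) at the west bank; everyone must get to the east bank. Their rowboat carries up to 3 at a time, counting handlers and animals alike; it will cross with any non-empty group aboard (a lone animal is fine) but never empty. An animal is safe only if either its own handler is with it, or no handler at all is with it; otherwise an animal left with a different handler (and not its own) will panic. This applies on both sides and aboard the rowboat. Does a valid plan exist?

Yes

1. animal 2 and handler 2 cross → the east bank.
2. handler 2 crosses ← the west bank.
3. animal 4, handler 2, and handler 4 cross → the east bank.
4. animal 2 and handler 2 cross ← the west bank.
5. handler 1, handler 2, and handler 3 cross → the east bank.
6. animal 4 crosses ← the west bank.
7. animal 2 and animal 4 cross → the east bank.
8. animal 2 crosses ← the west bank.
9. animal 1, animal 2, and animal 3 cross → the east bank.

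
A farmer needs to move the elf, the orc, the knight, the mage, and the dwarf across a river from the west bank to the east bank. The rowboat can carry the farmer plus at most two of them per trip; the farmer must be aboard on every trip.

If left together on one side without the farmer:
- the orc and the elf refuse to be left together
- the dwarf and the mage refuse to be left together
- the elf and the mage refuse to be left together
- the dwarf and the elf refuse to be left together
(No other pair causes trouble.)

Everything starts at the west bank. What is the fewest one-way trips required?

Counting alone: the farmer can take at most 2 across per trip to the east bank, so moving all 5 needs at least 3 loaded trips out, with a return between consecutive ones — at least 5 crossings.
The safety rule pushes this higher. Following every safe sequence of crossings, the most of the 5 that can be at the east bank as the rowboat arrives there on crossing 5 is 4 — never all 5.
So no plan with fewer than 7 crossings exists, and this one achieves 7:
1. Farmer goes to the east bank with the elf and the mage.
2. Farmer goes back to the west bank with the elf.
3. Farmer goes to the east bank with the elf and the orc.
4. Farmer goes back to the west bank with the elf.
5. Farmer goes to the east bank with the elf and the knight.
6. Farmer goes back to the west bank with the elf.
7. Farmer goes to the east bank with the dwarf and the elf.

7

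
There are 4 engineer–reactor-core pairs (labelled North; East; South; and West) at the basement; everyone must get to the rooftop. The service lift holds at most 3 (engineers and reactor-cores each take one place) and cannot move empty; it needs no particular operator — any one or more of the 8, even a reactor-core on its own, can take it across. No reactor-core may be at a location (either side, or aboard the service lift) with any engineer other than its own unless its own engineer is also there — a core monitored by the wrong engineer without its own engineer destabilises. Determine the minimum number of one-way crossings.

9

Counting alone: each trip to the rooftop takes at most 3 across and each return brings at least 1 back, so after t trips out (and t−1 returns) at most 3t − (t−1) of the 8 are across; that first reaches 8 at t = 4, so at least 7 crossings are needed.
The safety rule pushes this higher. Following every safe sequence of crossings, the most of the 8 that can be at the rooftop as the service lift arrives there on crossing 7 is 7 — never all 8.
So no plan with fewer than 9 crossings exists, and this one achieves 9:
1. engineer North and reactor-core North cross → the rooftop.
2. engineer North crosses ← the basement.
3. engineer East, engineer North, and reactor-core East cross → the rooftop.
4. engineer North and reactor-core North cross ← the basement.
5. engineer North, engineer South, and engineer West cross → the rooftop.
6. reactor-core East crosses ← the basement.
7. reactor-core East and reactor-core North cross → the rooftop.
8. reactor-core North crosses ← the basement.
9. reactor-core North, reactor-core South, and reactor-core West cross → the rooftop.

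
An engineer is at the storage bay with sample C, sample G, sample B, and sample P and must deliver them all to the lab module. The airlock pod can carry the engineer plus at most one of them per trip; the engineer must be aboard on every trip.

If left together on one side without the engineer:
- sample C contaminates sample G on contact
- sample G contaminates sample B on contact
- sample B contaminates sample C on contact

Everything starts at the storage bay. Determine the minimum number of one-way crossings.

Whatever the first load, the items left behind include a forbidden pair without the engineer. No opening move is safe, so no plan exists.

impossible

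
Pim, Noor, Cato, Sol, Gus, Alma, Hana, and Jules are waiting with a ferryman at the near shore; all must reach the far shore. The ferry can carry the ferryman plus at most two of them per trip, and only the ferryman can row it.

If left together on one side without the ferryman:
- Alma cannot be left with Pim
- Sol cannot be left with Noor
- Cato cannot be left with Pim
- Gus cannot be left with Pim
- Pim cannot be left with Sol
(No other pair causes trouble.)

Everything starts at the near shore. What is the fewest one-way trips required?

Counting alone: the ferryman can take at most 2 across per trip to the far shore, so moving all 8 needs at least 4 loaded trips out, with a return between consecutive ones — at least 7 crossings.
The safety rule pushes this higher. Following every safe sequence of crossings, the most of the 8 that can be at the far shore as the ferry arrives there on crossing 7 is 7 — never all 8.
So no plan with fewer than 9 crossings exists, and this one achieves 9:
1. Ferryman goes to the far shore with Noor and Pim.  [the near shore: Alma, Cato, Gus, Hana, Jules, Sol | the far shore: Noor, Pim]
2. Ferryman goes back to the near shore alone.  [the near shore: Alma, Cato, Gus, Hana, Jules, Sol | the far shore: Noor, Pim]
3. Ferryman goes to the far shore with Cato and Sol.  [the near shore: Alma, Gus, Hana, Jules | the far shore: Cato, Noor, Pim, Sol]
4. Ferryman goes back to the near shore with Noor and Pim.  [the near shore: Alma, Gus, Hana, Jules, Noor, Pim | the far shore: Cato, Sol]
5. Ferryman goes to the far shore with Alma and Gus.  [the near shore: Hana, Jules, Noor, Pim | the far shore: Alma, Cato, Gus, Sol]
6. Ferryman goes back to the near shore alone.  [the near shore: Hana, Jules, Noor, Pim | the far shore: Alma, Cato, Gus, Sol]
7. Ferryman goes to the far shore with Hana and Jules.  [the near shore: Noor, Pim | the far shore: Alma, Cato, Gus, Hana, Jules, Sol]
8. Ferryman goes back to the near shore alone.  [the near shore: Noor, Pim | the far shore: Alma, Cato, Gus, Hana, Jules, Sol]
9. Ferryman goes to the far shore with Noor and Pim.  [the near shore: — | the far shore: Alma, Cato, Gus, Hana, Jules, Noor, Pim, Sol]

9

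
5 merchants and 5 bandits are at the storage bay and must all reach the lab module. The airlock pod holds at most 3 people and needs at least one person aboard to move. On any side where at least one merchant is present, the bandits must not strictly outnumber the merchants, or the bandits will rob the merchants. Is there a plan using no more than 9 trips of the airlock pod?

Counting alone: each trip to the lab module takes at most 3 across and each return brings at least 1 back, so after t trips out (and t−1 returns) at most 3t − (t−1) of the 10 are across; that first reaches 10 at t = 5, so at least 9 crossings are needed.
The safety rule pushes this higher. Following every safe sequence of crossings, the most of the 10 that can be at the lab module as the airlock pod arrives there on crossing 9 is 9 — never all 10.
So the move cannot be finished within 9 crossings. (The shortest complete plan takes 11:)
1. 2 bandits → the lab module.  (the storage bay: 5M 3B; the lab module: 0M 2B)
2. 1 bandit ← the storage bay.  (the storage bay: 5M 4B; the lab module: 0M 1B)
3. 3 bandits → the lab module.  (the storage bay: 5M 1B; the lab module: 0M 4B)
4. 1 bandit ← the storage bay.  (the storage bay: 5M 2B; the lab module: 0M 3B)
5. 3 merchants → the lab module.  (the storage bay: 2M 2B; the lab module: 3M 3B)
6. 1 merchant and 1 bandit ← the storage bay.  (the storage bay: 3M 3B; the lab module: 2M 2B)
7. 3 merchants → the lab module.  (the storage bay: 0M 3B; the lab module: 5M 2B)
8. 1 bandit ← the storage bay.  (the storage bay: 0M 4B; the lab module: 5M 1B)
9. 2 bandits → the lab module.  (the storage bay: 0M 2B; the lab module: 5M 3B)
10. 1 bandit ← the storage bay.  (the storage bay: 0M 3B; the lab module: 5M 2B)
11. 3 bandits → the lab module.  (the storage bay: 0M 0B; the lab module: 5M 5B)

No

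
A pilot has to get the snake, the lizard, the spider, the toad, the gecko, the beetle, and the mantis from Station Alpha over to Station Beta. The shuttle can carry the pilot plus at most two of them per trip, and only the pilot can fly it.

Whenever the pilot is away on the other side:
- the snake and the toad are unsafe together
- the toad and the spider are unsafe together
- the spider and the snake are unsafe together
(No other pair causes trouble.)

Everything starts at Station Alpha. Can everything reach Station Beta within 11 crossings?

Yes

Yes — this plan uses 11 crossings (≤ 11):
1. Pilot goes to Station Beta with the snake and the spider.  [Station Alpha: the beetle, the gecko, the lizard, the mantis, the toad | Station Beta: the snake, the spider]
2. Pilot goes back to Station Alpha with the snake.  [Station Alpha: the beetle, the gecko, the lizard, the mantis, the snake, the toad | Station Beta: the spider]
3. Pilot goes to Station Beta with the lizard and the snake.  [Station Alpha: the beetle, the gecko, the mantis, the toad | Station Beta: the lizard, the snake, the spider]
4. Pilot goes back to Station Alpha with the snake.  [Station Alpha: the beetle, the gecko, the mantis, the snake, the toad | Station Beta: the lizard, the spider]
5. Pilot goes to Station Beta with the gecko and the snake.  [Station Alpha: the beetle, the mantis, the toad | Station Beta: the gecko, the lizard, the snake, the spider]
6. Pilot goes back to Station Alpha with the snake.  [Station Alpha: the beetle, the mantis, the snake, the toad | Station Beta: the gecko, the lizard, the spider]
7. Pilot goes to Station Beta with the beetle and the snake.  [Station Alpha: the mantis, the toad | Station Beta: the beetle, the gecko, the lizard, the snake, the spider]
8. Pilot goes back to Station Alpha with the snake.  [Station Alpha: the mantis, the snake, the toad | Station Beta: the beetle, the gecko, the lizard, the spider]
9. Pilot goes to Station Beta with the mantis and the snake.  [Station Alpha: the toad | Station Beta: the beetle, the gecko, the lizard, the mantis, the snake, the spider]
10. Pilot goes back to Station Alpha with the snake.  [Station Alpha: the snake, the toad | Station Beta: the beetle, the gecko, the lizard, the mantis, the spider]
11. Pilot goes to Station Beta with the snake and the toad.  [Station Alpha: — | Station Beta: the beetle, the gecko, the lizard, the mantis, the snake, the spider, the toad]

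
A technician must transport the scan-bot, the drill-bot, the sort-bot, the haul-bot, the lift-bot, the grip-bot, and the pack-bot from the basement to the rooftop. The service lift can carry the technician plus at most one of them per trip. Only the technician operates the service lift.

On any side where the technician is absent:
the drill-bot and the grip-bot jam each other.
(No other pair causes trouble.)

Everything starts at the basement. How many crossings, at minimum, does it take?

Counting alone: the technician can take at most 1 across per trip to the rooftop, so moving all 7 needs at least 7 loaded trips out, with a return between consecutive ones — at least 13 crossings.
The plan below uses exactly 13 crossings, so it is optimal:
1. Technician goes to the rooftop with the drill-bot.  [the basement: the grip-bot, the haul-bot, the lift-bot, the pack-bot, the scan-bot, the sort-bot | the rooftop: the drill-bot]
2. Technician goes back to the basement alone.  [the basement: the grip-bot, the haul-bot, the lift-bot, the pack-bot, the scan-bot, the sort-bot | the rooftop: the drill-bot]
3. Technician goes to the rooftop with the scan-bot.  [the basement: the grip-bot, the haul-bot, the lift-bot, the pack-bot, the sort-bot | the rooftop: the drill-bot, the scan-bot]
4. Technician goes back to the basement alone.  [the basement: the grip-bot, the haul-bot, the lift-bot, the pack-bot, the sort-bot | the rooftop: the drill-bot, the scan-bot]
5. Technician goes to the rooftop with the sort-bot.  [the basement: the grip-bot, the haul-bot, the lift-bot, the pack-bot | the rooftop: the drill-bot, the scan-bot, the sort-bot]
6. Technician goes back to the basement alone.  [the basement: the grip-bot, the haul-bot, the lift-bot, the pack-bot | the rooftop: the drill-bot, the scan-bot, the sort-bot]
7. Technician goes to the rooftop with the haul-bot.  [the basement: the grip-bot, the lift-bot, the pack-bot | the rooftop: the drill-bot, the haul-bot, the scan-bot, the sort-bot]
8. Technician goes back to the basement alone.  [the basement: the grip-bot, the lift-bot, the pack-bot | the rooftop: the drill-bot, the haul-bot, the scan-bot, the sort-bot]
9. Technician goes to the rooftop with the lift-bot.  [the basement: the grip-bot, the pack-bot | the rooftop: the drill-bot, the haul-bot, the lift-bot, the scan-bot, the sort-bot]
10. Technician goes back to the basement alone.  [the basement: the grip-bot, the pack-bot | the rooftop: the drill-bot, the haul-bot, the lift-bot, the scan-bot, the sort-bot]
11. Technician goes to the rooftop with the pack-bot.  [the basement: the grip-bot | the rooftop: the drill-bot, the haul-bot, the lift-bot, the pack-bot, the scan-bot, the sort-bot]
12. Technician goes back to the basement alone.  [the basement: the grip-bot | the rooftop: the drill-bot, the haul-bot, the lift-bot, the pack-bot, the scan-bot, the sort-bot]
13. Technician goes to the rooftop with the grip-bot.  [the basement: — | the rooftop: the drill-bot, the grip-bot, the haul-bot, the lift-bot, the pack-bot, the scan-bot, the sort-bot]

13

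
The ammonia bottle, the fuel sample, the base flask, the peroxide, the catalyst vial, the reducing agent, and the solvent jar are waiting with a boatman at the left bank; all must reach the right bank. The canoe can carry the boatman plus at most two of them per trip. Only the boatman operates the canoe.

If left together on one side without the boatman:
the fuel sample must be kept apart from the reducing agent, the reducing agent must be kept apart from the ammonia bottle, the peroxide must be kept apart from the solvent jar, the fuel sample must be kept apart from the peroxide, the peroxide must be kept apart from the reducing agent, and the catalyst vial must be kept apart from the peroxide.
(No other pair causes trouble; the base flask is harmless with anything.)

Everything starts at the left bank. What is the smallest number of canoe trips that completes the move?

Counting alone: the boatman can take at most 2 across per trip to the right bank, so moving all 7 needs at least 4 loaded trips out, with a return between consecutive ones — at least 7 crossings.
The safety rule pushes this higher. Following every safe sequence of crossings, the most of the 7 that can be at the right bank as the canoe arrives there on crossings 7, 9 is 5, 6 respectively — never all 7.
So no plan with fewer than 11 crossings exists, and this one achieves 11:
1. Boatman goes to the right bank with the peroxide and the reducing agent.
2. Boatman goes back to the left bank with the peroxide.
3. Boatman goes to the right bank with the ammonia bottle and the peroxide.
4. Boatman goes back to the left bank with the reducing agent.
5. Boatman goes to the right bank with the base flask and the fuel sample.
6. Boatman goes back to the left bank with the fuel sample.
7. Boatman goes to the right bank with the catalyst vial and the fuel sample.
8. Boatman goes back to the left bank with the peroxide.
9. Boatman goes to the right bank with the peroxide and the solvent jar.
10. Boatman goes back to the left bank with the peroxide.
11. Boatman goes to the right bank with the peroxide and the reducing agent.

11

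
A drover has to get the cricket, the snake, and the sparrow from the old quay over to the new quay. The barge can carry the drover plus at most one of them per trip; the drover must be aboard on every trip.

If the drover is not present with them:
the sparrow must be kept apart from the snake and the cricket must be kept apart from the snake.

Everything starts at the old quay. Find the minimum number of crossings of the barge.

7

Counting alone: the drover can take at most 1 across per trip to the new quay, so moving all 3 needs at least 3 loaded trips out, with a return between consecutive ones — at least 5 crossings.
The safety rule pushes this higher. Following every safe sequence of crossings, the most of the 3 that can be at the new quay as the barge arrives there on crossing 5 is 2 — never all 3.
So no plan with fewer than 7 crossings exists, and this one achieves 7:
1. Drover goes to the new quay with the snake.  [the old quay: the cricket, the sparrow | the new quay: the snake]
2. Drover goes back to the old quay alone.  [the old quay: the cricket, the sparrow | the new quay: the snake]
3. Drover goes to the new quay with the cricket.  [the old quay: the sparrow | the new quay: the cricket, the snake]
4. Drover goes back to the old quay with the snake.  [the old quay: the snake, the sparrow | the new quay: the cricket]
5. Drover goes to the new quay with the sparrow.  [the old quay: the snake | the new quay: the cricket, the sparrow]
6. Drover goes back to the old quay alone.  [the old quay: the snake | the new quay: the cricket, the sparrow]
7. Drover goes to the new quay with the snake.  [the old quay: — | the new quay: the cricket, the snake, the sparrow]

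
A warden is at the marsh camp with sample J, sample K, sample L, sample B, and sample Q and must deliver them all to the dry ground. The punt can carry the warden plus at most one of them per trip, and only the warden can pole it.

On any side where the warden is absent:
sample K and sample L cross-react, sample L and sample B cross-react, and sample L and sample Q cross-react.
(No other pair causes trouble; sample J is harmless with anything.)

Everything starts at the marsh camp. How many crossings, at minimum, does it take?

Following every safe sequence of crossings from the start, the most of the 5 that can be at the dry ground as the punt arrives there on crossings 1, 3, 5 is 1, 2, 3 respectively; the best ever achieved is 3 of 5.
From crossing 7 on, no configuration arises that was not already reachable earlier: only 18 distinct safe configurations (who is on which side, and where the punt is) can ever be reached, none of them has everyone across, and every continuation just revisits them. So no valid plan exists.

impossible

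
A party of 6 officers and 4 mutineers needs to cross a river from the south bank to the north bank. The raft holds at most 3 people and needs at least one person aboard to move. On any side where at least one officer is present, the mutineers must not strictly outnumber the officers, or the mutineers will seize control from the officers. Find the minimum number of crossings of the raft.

Counting alone: each trip to the north bank takes at most 3 across and each return brings at least 1 back, so after t trips out (and t−1 returns) at most 3t − (t−1) of the 10 are across; that first reaches 10 at t = 5, so at least 9 crossings are needed.
The plan below uses exactly 9 crossings, so it is optimal:
1. 2 mutineers → the north bank.  (the south bank: 6O 2M; the north bank: 0O 2M)
2. 1 mutineer ← the south bank.  (the south bank: 6O 3M; the north bank: 0O 1M)
3. 3 mutineers → the north bank.  (the south bank: 6O 0M; the north bank: 0O 4M)
4. 1 mutineer ← the south bank.  (the south bank: 6O 1M; the north bank: 0O 3M)
5. 3 officers → the north bank.  (the south bank: 3O 1M; the north bank: 3O 3M)
6. 1 mutineer ← the south bank.  (the south bank: 3O 2M; the north bank: 3O 2M)
7. 1 officer and 2 mutineers → the north bank.  (the south bank: 2O 0M; the north bank: 4O 4M)
8. 1 mutineer ← the south bank.  (the south bank: 2O 1M; the north bank: 4O 3M)
9. 2 officers and 1 mutineer → the north bank.  (the south bank: 0O 0M; the north bank: 6O 4M)

9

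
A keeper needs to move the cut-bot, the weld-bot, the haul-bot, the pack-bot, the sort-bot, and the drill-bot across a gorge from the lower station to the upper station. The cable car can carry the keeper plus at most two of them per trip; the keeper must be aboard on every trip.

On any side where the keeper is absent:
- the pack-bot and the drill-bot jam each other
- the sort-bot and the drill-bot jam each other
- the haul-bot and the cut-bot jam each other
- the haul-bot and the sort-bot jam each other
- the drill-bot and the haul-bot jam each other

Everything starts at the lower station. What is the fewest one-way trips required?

9

Counting alone: the keeper can take at most 2 across per trip to the upper station, so moving all 6 needs at least 3 loaded trips out, with a return between consecutive ones — at least 5 crossings.
The safety rule pushes this higher. Following every safe sequence of crossings, the most of the 6 that can be at the upper station as the cable car arrives there on crossings 5, 7 is 4, 5 respectively — never all 6.
So no plan with fewer than 9 crossings exists, and this one achieves 9:
1. Keeper goes to the upper station with the drill-bot and the haul-bot.
2. Keeper goes back to the lower station with the haul-bot.
3. Keeper goes to the upper station with the cut-bot and the haul-bot.
4. Keeper goes back to the lower station with the haul-bot.
5. Keeper goes to the upper station with the haul-bot and the weld-bot.
6. Keeper goes back to the lower station with the haul-bot.
7. Keeper goes to the upper station with the pack-bot and the sort-bot.
8. Keeper goes back to the lower station with the drill-bot.
9. Keeper goes to the upper station with the drill-bot and the haul-bot.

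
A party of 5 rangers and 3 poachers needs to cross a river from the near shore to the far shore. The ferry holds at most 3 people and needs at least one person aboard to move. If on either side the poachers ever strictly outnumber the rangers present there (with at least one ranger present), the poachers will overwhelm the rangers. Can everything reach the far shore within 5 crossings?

No

Counting alone: each trip to the far shore takes at most 3 across and each return brings at least 1 back, so after t trips out (and t−1 returns) at most 3t − (t−1) of the 8 are across; that first reaches 8 at t = 4, so at least 7 crossings are needed.
Since 5 < 7, 5 crossings cannot be enough. (The shortest complete plan in fact takes 7:)
1. 2 poachers → the far shore.  (the near shore: 5R 1P; the far shore: 0R 2P)
2. 1 poacher ← the near shore.  (the near shore: 5R 2P; the far shore: 0R 1P)
3. 2 rangers and 1 poacher → the far shore.  (the near shore: 3R 1P; the far shore: 2R 2P)
4. 1 poacher ← the near shore.  (the near shore: 3R 2P; the far shore: 2R 1P)
5. 1 ranger and 2 poachers → the far shore.  (the near shore: 2R 0P; the far shore: 3R 3P)
6. 1 poacher ← the near shore.  (the near shore: 2R 1P; the far shore: 3R 2P)
7. 2 rangers and 1 poacher → the far shore.  (the near shore: 0R 0P; the far shore: 5R 3P)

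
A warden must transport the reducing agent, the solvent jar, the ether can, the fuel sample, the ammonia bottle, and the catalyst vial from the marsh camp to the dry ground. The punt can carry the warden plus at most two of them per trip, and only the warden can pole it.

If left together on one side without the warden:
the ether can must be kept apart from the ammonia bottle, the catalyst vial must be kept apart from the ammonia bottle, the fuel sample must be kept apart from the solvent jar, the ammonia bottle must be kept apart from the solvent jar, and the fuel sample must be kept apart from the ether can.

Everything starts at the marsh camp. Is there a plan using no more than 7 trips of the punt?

Yes

Yes — this plan uses 7 crossings (≤ 7):
1. Warden goes to the dry ground with the ammonia bottle and the fuel sample.
2. Warden goes back to the marsh camp alone.
3. Warden goes to the dry ground with the reducing agent and the solvent jar.
4. Warden goes back to the marsh camp with the ammonia bottle and the fuel sample.
5. Warden goes to the dry ground with the catalyst vial and the ether can.
6. Warden goes back to the marsh camp alone.
7. Warden goes to the dry ground with the ammonia bottle and the fuel sample.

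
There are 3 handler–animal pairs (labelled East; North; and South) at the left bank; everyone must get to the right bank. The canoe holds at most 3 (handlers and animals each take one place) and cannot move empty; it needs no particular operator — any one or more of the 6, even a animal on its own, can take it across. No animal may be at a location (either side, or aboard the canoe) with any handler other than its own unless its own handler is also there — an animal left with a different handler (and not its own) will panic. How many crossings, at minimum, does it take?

5

Counting alone: each trip to the right bank takes at most 3 across and each return brings at least 1 back, so after t trips out (and t−1 returns) at most 3t − (t−1) of the 6 are across; that first reaches 6 at t = 3, so at least 5 crossings are needed.
The plan below uses exactly 5 crossings, so it is optimal:
1. animal East and handler East cross → the right bank.
2. handler East crosses ← the left bank.
3. handler East, handler North, and handler South cross → the right bank.
4. animal East crosses ← the left bank.
5. animal East, animal North, and animal South cross → the right bank.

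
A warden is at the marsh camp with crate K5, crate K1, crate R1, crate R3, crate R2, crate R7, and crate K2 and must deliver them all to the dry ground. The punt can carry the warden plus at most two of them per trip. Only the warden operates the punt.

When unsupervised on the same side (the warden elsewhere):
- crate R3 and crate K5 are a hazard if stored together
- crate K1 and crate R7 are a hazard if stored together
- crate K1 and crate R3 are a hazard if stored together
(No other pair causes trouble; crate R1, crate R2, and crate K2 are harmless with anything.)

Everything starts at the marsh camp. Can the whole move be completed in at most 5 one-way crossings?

No

Counting alone: the warden can take at most 2 across per trip to the dry ground, so moving all 7 needs at least 4 loaded trips out, with a return between consecutive ones — at least 7 crossings.
Since 5 < 7, 5 crossings cannot be enough. (The shortest complete plan in fact takes 7:)
1. Warden goes to the dry ground with crate K1 and crate K5.
2. Warden goes back to the marsh camp alone.
3. Warden goes to the dry ground with crate R1.
4. Warden goes back to the marsh camp alone.
5. Warden goes to the dry ground with crate K2 and crate R2.
6. Warden goes back to the marsh camp alone.
7. Warden goes to the dry ground with crate R3 and crate R7.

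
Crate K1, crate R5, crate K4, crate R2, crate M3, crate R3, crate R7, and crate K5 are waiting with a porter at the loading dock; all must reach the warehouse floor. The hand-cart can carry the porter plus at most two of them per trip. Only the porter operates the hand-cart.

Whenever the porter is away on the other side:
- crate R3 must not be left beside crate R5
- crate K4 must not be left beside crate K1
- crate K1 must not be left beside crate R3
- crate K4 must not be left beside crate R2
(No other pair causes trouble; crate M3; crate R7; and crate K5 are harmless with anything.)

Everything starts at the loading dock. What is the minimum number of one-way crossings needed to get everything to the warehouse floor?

Counting alone: the porter can take at most 2 across per trip to the warehouse floor, so moving all 8 needs at least 4 loaded trips out, with a return between consecutive ones — at least 7 crossings.
The safety rule pushes this higher. Following every safe sequence of crossings, the most of the 8 that can be at the warehouse floor as the hand-cart arrives there on crossing 7 is 7 — never all 8.
So no plan with fewer than 9 crossings exists, and this one achieves 9:
1. Porter goes to the warehouse floor with crate K4 and crate R3.
2. Porter goes back to the loading dock alone.
3. Porter goes to the warehouse floor with crate K1 and crate R5.
4. Porter goes back to the loading dock with crate K4 and crate R3.
5. Porter goes to the warehouse floor with crate M3 and crate R2.
6. Porter goes back to the loading dock alone.
7. Porter goes to the warehouse floor with crate K5 and crate R7.
8. Porter goes back to the loading dock alone.
9. Porter goes to the warehouse floor with crate K4 and crate R3.

9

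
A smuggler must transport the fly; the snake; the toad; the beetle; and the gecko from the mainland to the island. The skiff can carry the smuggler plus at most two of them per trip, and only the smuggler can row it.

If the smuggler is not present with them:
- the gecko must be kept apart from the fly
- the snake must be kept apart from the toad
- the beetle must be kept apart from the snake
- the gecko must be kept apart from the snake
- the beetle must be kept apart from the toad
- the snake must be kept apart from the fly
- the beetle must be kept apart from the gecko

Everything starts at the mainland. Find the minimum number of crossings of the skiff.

Whatever the first load, the items left behind include a forbidden pair without the smuggler. No opening move is safe, so no plan exists.

impossible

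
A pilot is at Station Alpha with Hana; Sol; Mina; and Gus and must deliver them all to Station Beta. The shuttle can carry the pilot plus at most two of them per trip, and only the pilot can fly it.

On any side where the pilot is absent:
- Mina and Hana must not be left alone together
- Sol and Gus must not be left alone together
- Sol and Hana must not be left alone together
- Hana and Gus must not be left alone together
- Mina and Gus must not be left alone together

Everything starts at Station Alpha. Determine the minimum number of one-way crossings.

5

Counting alone: the pilot can take at most 2 across per trip to Station Beta, so moving all 4 needs at least 2 loaded trips out, with a return between consecutive ones — at least 3 crossings.
The safety rule pushes this higher. Following every safe sequence of crossings, the most of the 4 that can be at Station Beta as the shuttle arrives there on crossing 3 is 3 — never all 4.
So no plan with fewer than 5 crossings exists, and this one achieves 5:
1. Pilot goes to Station Beta with Gus and Hana.
2. Pilot goes back to Station Alpha with Hana.
3. Pilot goes to Station Beta with Mina and Sol.
4. Pilot goes back to Station Alpha with Gus.
5. Pilot goes to Station Beta with Gus and Hana.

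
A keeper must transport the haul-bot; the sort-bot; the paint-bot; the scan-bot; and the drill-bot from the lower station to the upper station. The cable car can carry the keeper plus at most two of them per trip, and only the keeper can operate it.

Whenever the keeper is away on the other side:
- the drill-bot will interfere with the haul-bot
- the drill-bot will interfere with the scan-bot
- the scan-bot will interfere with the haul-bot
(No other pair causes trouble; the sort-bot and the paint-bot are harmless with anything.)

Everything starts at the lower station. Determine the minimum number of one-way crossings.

Counting alone: the keeper can take at most 2 across per trip to the upper station, so moving all 5 needs at least 3 loaded trips out, with a return between consecutive ones — at least 5 crossings.
The safety rule pushes this higher. Following every safe sequence of crossings, the most of the 5 that can be at the upper station as the cable car arrives there on crossing 5 is 4 — never all 5.
So no plan with fewer than 7 crossings exists, and this one achieves 7:
1. Keeper goes to the upper station with the haul-bot and the scan-bot.
2. Keeper goes back to the lower station with the haul-bot.
3. Keeper goes to the upper station with the haul-bot and the sort-bot.
4. Keeper goes back to the lower station with the haul-bot.
5. Keeper goes to the upper station with the haul-bot and the paint-bot.
6. Keeper goes back to the lower station with the haul-bot.
7. Keeper goes to the upper station with the drill-bot and the haul-bot.

7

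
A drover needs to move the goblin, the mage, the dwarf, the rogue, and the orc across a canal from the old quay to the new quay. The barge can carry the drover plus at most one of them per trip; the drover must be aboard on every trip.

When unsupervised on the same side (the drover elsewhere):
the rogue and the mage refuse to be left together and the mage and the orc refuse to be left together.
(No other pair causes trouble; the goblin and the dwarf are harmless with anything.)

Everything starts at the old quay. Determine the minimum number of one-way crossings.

Counting alone: the drover can take at most 1 across per trip to the new quay, so moving all 5 needs at least 5 loaded trips out, with a return between consecutive ones — at least 9 crossings.
The safety rule pushes this higher. Following every safe sequence of crossings, the most of the 5 that can be at the new quay as the barge arrives there on crossing 9 is 4 — never all 5.
So no plan with fewer than 11 crossings exists, and this one achieves 11:
1. Drover goes to the new quay with the mage.
2. Drover goes back to the old quay alone.
3. Drover goes to the new quay with the goblin.
4. Drover goes back to the old quay alone.
5. Drover goes to the new quay with the dwarf.
6. Drover goes back to the old quay alone.
7. Drover goes to the new quay with the rogue.
8. Drover goes back to the old quay with the mage.
9. Drover goes to the new quay with the orc.
10. Drover goes back to the old quay alone.
11. Drover goes to the new quay with the mage.

11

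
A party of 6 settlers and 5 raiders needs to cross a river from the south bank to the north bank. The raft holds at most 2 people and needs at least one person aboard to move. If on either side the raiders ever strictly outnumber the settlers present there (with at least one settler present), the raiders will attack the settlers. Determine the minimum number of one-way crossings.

19

Counting alone: each trip to the north bank takes at most 2 across and each return brings at least 1 back, so after t trips out (and t−1 returns) at most 2t − (t−1) of the 11 are across; that first reaches 11 at t = 10, so at least 19 crossings are needed.
The plan below uses exactly 19 crossings, so it is optimal:
1. 2 raiders → the north bank.  (the south bank: 6S 3R; the north bank: 0S 2R)
2. 1 raider ← the south bank.  (the south bank: 6S 4R; the north bank: 0S 1R)
3. 2 raiders → the north bank.  (the south bank: 6S 2R; the north bank: 0S 3R)
4. 1 raider ← the south bank.  (the south bank: 6S 3R; the north bank: 0S 2R)
5. 2 settlers → the north bank.  (the south bank: 4S 3R; the north bank: 2S 2R)
6. 1 raider ← the south bank.  (the south bank: 4S 4R; the north bank: 2S 1R)
7. 1 settler and 1 raider → the north bank.  (the south bank: 3S 3R; the north bank: 3S 2R)
8. 1 settler ← the south bank.  (the south bank: 4S 3R; the north bank: 2S 2R)
9. 1 settler and 1 raider → the north bank.  (the south bank: 3S 2R; the north bank: 3S 3R)
10. 1 raider ← the south bank.  (the south bank: 3S 3R; the north bank: 3S 2R)
11. 1 settler and 1 raider → the north bank.  (the south bank: 2S 2R; the north bank: 4S 3R)
12. 1 settler ← the south bank.  (the south bank: 3S 2R; the north bank: 3S 3R)
13. 1 settler and 1 raider → the north bank.  (the south bank: 2S 1R; the north bank: 4S 4R)
14. 1 raider ← the south bank.  (the south bank: 2S 2R; the north bank: 4S 3R)
15. 1 settler and 1 raider → the north bank.  (the south bank: 1S 1R; the north bank: 5S 4R)
16. 1 settler ← the south bank.  (the south bank: 2S 1R; the north bank: 4S 4R)
17. 1 settler and 1 raider → the north bank.  (the south bank: 1S 0R; the north bank: 5S 5R)
18. 1 raider ← the south bank.  (the south bank: 1S 1R; the north bank: 5S 4R)
19. 1 settler and 1 raider → the north bank.  (the south bank: 0S 0R; the north bank: 6S 5R)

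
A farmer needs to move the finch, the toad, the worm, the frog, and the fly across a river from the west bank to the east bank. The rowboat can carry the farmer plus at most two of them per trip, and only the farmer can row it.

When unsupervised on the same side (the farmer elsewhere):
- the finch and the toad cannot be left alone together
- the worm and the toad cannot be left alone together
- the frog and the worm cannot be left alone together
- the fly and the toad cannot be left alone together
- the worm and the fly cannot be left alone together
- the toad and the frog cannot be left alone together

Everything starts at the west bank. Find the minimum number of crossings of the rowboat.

7

Counting alone: the farmer can take at most 2 across per trip to the east bank, so moving all 5 needs at least 3 loaded trips out, with a return between consecutive ones — at least 5 crossings.
The safety rule pushes this higher. Following every safe sequence of crossings, the most of the 5 that can be at the east bank as the rowboat arrives there on crossing 5 is 4 — never all 5.
So no plan with fewer than 7 crossings exists, and this one achieves 7:
1. Farmer goes to the east bank with the toad and the worm.
2. Farmer goes back to the west bank with the toad.
3. Farmer goes to the east bank with the finch and the toad.
4. Farmer goes back to the west bank with the toad.
5. Farmer goes to the east bank with the fly and the frog.
6. Farmer goes back to the west bank with the worm.
7. Farmer goes to the east bank with the toad and the worm.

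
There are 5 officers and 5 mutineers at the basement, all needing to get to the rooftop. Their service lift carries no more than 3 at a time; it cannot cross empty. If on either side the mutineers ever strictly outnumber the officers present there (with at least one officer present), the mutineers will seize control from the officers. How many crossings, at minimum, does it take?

Counting alone: each trip to the rooftop takes at most 3 across and each return brings at least 1 back, so after t trips out (and t−1 returns) at most 3t − (t−1) of the 10 are across; that first reaches 10 at t = 5, so at least 9 crossings are needed.
The safety rule pushes this higher. Following every safe sequence of crossings, the most of the 10 that can be at the rooftop as the service lift arrives there on crossing 9 is 9 — never all 10.
So no plan with fewer than 11 crossings exists, and this one achieves 11:
1. 2 mutineers → the rooftop.  (the basement: 5O 3M; the rooftop: 0O 2M)
2. 1 mutineer ← the basement.  (the basement: 5O 4M; the rooftop: 0O 1M)
3. 3 mutineers → the rooftop.  (the basement: 5O 1M; the rooftop: 0O 4M)
4. 1 mutineer ← the basement.  (the basement: 5O 2M; the rooftop: 0O 3M)
5. 3 officers → the rooftop.  (the basement: 2O 2M; the rooftop: 3O 3M)
6. 1 officer and 1 mutineer ← the basement.  (the basement: 3O 3M; the rooftop: 2O 2M)
7. 3 officers → the rooftop.  (the basement: 0O 3M; the rooftop: 5O 2M)
8. 1 mutineer ← the basement.  (the basement: 0O 4M; the rooftop: 5O 1M)
9. 2 mutineers → the rooftop.  (the basement: 0O 2M; the rooftop: 5O 3M)
10. 1 mutineer ← the basement.  (the basement: 0O 3M; the rooftop: 5O 2M)
11. 3 mutineers → the rooftop.  (the basement: 0O 0M; the rooftop: 5O 5M)

11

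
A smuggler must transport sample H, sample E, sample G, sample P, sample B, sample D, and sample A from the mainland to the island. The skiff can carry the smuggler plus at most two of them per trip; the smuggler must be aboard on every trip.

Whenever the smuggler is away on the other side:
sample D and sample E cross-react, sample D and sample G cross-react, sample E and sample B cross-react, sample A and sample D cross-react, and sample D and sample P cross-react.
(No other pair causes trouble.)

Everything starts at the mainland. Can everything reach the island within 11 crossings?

Yes — this plan uses 9 crossings (≤ 11):
1. Smuggler goes to the island with sample D and sample E.  [the mainland: sample A, sample B, sample G, sample H, sample P | the island: sample D, sample E]
2. Smuggler goes back to the mainland with sample E.  [the mainland: sample A, sample B, sample E, sample G, sample H, sample P | the island: sample D]
3. Smuggler goes to the island with sample E and sample H.  [the mainland: sample A, sample B, sample G, sample P | the island: sample D, sample E, sample H]
4. Smuggler goes back to the mainland with sample E.  [the mainland: sample A, sample B, sample E, sample G, sample P | the island: sample D, sample H]
5. Smuggler goes to the island with sample E and sample G.  [the mainland: sample A, sample B, sample P | the island: sample D, sample E, sample G, sample H]
6. Smuggler goes back to the mainland with sample D.  [the mainland: sample A, sample B, sample D, sample P | the island: sample E, sample G, sample H]
7. Smuggler goes to the island with sample A and sample P.  [the mainland: sample B, sample D | the island: sample A, sample E, sample G, sample H, sample P]
8. Smuggler goes back to the mainland alone.  [the mainland: sample B, sample D | the island: sample A, sample E, sample G, sample H, sample P]
9. Smuggler goes to the island with sample B and sample D.  [the mainland: — | the island: sample A, sample B, sample D, sample E, sample G, sample H, sample P]

Yes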